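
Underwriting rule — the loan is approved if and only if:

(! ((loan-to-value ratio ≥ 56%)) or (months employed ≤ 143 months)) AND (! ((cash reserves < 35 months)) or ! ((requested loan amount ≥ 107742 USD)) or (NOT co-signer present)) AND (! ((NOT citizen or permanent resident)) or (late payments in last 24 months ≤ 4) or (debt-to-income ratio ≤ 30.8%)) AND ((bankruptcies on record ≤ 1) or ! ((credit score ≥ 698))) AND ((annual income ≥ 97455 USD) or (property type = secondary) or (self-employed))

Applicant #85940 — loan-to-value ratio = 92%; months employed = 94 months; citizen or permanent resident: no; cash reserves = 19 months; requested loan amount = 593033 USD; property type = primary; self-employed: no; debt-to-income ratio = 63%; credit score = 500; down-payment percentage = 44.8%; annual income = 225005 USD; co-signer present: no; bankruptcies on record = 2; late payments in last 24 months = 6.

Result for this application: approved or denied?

Denied

Atomic conditions:
  loan-to-value ratio ≥ 56%: 92 ≥ 56 is true
  months employed ≤ 143 months: 94 ≤ 143 is true
  cash reserves < 35 months: 19 < 35 is true
  requested loan amount ≥ 107742 USD: 593033 ≥ 107742 is true
  NOT co-signer present: no → true
  NOT citizen or permanent resident: no → true
  late payments in last 24 months ≤ 4: 6 ≤ 4 is false
  debt-to-income ratio ≤ 30.8%: 63 ≤ 30.8 is false
  bankruptcies on record ≤ 1: 2 ≤ 1 is false
  credit score ≥ 698: 500 ≥ 698 is false
  annual income ≥ 97455 USD: 225005 ≥ 97455 is true
  property type = secondary: primary == secondary is false
  self-employed: no → false
Combine:
[1.1] NOT true = false
[1] false OR true = true
[2.1] NOT true = false
[2.2] NOT true = false
[2] false OR false OR true = true
[3.1] NOT true = false
[3] false OR false OR false = false
[4.2] NOT false = true
[4] false OR true = true
[5] true OR false OR false = true
[root] true AND true AND false AND true AND true = false
Overall: false → denied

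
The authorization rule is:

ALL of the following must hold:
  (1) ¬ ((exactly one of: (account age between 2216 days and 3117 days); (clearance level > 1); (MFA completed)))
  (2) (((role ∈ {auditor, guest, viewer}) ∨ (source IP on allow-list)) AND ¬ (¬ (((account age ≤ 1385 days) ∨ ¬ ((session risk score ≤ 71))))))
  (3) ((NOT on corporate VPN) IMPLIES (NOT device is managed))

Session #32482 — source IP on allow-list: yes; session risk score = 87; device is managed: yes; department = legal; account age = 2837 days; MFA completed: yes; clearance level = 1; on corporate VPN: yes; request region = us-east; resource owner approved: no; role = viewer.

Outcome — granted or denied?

Atomic conditions:
  account age between 2216 days and 3117 days: 2837 in [2216, 3117] is true
  clearance level > 1: 1 > 1 is false
  MFA completed: yes → true
  role ∈ {auditor, guest, viewer}: viewer is in the set → true
  source IP on allow-list: yes → true
  account age ≤ 1385 days: 2837 ≤ 1385 is false
  session risk score ≤ 71: 87 ≤ 71 is false
  NOT on corporate VPN: yes → false
  NOT device is managed: yes → false
Combine:
[1.1] exactly-one(true, false, true) = false
[1] NOT false = true
[2.1] true OR true = true
[2.2.1.1.2] NOT false = true
[2.2.1.1] false OR true = true
[2.2.1] NOT true = false
[2.2] NOT false = true
[2] true AND true = true
[3] false → false (antecedent false ⇒ implication holds) = true
[root] true AND true AND true = true
Overall: true → granted

Granted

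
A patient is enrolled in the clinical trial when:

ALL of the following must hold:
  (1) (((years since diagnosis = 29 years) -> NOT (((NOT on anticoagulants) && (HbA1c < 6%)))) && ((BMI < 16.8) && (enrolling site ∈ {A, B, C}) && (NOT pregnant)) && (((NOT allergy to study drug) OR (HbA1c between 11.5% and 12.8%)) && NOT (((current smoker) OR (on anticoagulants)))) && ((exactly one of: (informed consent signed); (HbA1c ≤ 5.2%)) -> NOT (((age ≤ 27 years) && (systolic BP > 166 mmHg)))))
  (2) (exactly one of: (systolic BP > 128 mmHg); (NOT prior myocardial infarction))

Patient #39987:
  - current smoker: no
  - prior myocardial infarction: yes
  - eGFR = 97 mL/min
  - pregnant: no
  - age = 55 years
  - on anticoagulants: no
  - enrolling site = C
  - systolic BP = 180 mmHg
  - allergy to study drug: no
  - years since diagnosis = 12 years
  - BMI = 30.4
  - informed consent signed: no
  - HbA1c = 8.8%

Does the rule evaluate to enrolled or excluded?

Excluded

Atomic conditions:
  years since diagnosis = 29 years: 12 == 29 is false
  NOT on anticoagulants: no → true
  HbA1c < 6%: 8.8 < 6 is false
  BMI < 16.8: 30.4 < 16.8 is false
  enrolling site ∈ {A, B, C}: C is in the set → true
  NOT pregnant: no → true
  NOT allergy to study drug: no → true
  HbA1c between 11.5% and 12.8%: 8.8 in [11.5, 12.8] is false
  current smoker: no → false
  on anticoagulants: no → false
  informed consent signed: no → false
  HbA1c ≤ 5.2%: 8.8 ≤ 5.2 is false
  age ≤ 27 years: 55 ≤ 27 is false
  systolic BP > 166 mmHg: 180 > 166 is true
  systolic BP > 128 mmHg: 180 > 128 is true
  NOT prior myocardial infarction: yes → false
Combine:
[1.1.2.1] true AND false = false
[1.1.2] NOT false = true
[1.1] false → true (antecedent false ⇒ implication holds) = true
[1.2] false AND true AND true = false
[1.3.1] true OR false = true
[1.3.2.1] false OR false = false
[1.3.2] NOT false = true
[1.3] true AND true = true
[1.4.1] exactly-one(false, false) = false
[1.4.2.1] false AND true = false
[1.4.2] NOT false = true
[1.4] false → true (antecedent false ⇒ implication holds) = true
[1] true AND false AND true AND true = false
[2] exactly-one(true, false) = true
[root] false AND true = false
Overall: false → excluded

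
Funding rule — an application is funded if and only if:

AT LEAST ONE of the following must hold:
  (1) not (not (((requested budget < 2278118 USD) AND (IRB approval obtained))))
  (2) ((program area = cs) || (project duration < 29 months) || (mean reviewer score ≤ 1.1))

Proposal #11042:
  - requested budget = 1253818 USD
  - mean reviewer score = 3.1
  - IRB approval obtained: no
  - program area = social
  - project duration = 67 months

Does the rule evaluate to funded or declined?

Atomic conditions:
  requested budget < 2278118 USD: 1253818 < 2278118 is true
  IRB approval obtained: no → false
  program area = cs: social == cs is false
  project duration < 29 months: 67 < 29 is false
  mean reviewer score ≤ 1.1: 3.1 ≤ 1.1 is false
Combine:
[1.1.1] true AND false = false
[1.1] NOT false = true
[1] NOT true = false
[2] false OR false OR false = false
[root] false OR false = false
Overall: false → declined

Declined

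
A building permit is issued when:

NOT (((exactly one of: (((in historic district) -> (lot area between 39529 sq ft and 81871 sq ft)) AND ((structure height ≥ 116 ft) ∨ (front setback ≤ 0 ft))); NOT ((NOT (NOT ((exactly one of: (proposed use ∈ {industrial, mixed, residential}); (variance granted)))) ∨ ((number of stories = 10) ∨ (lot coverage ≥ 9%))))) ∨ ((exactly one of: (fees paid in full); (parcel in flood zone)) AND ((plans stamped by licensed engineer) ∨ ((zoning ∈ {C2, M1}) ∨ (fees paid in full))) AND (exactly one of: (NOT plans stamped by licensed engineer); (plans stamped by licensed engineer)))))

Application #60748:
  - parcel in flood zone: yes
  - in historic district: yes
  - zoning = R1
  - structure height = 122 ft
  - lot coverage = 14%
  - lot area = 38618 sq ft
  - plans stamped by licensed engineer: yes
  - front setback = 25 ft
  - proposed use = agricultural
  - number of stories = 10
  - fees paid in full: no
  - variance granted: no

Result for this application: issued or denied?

Atomic conditions:
  in historic district: yes → true
  lot area between 39529 sq ft and 81871 sq ft: 38618 in [39529, 81871] is false
  structure height ≥ 116 ft: 122 ≥ 116 is true
  front setback ≤ 0 ft: 25 ≤ 0 is false
  proposed use ∈ {industrial, mixed, residential}: agricultural is not in the set → false
  variance granted: no → false
  number of stories = 10: 10 == 10 is true
  lot coverage ≥ 9%: 14 ≥ 9 is true
  fees paid in full: no → false
  parcel in flood zone: yes → true
  plans stamped by licensed engineer: yes → true
  zoning ∈ {C2, M1}: R1 is not in the set → false
  NOT plans stamped by licensed engineer: yes → false
Combine:
[1.1.1.1] true → false = false
[1.1.1.2] true OR false = true
[1.1.1] false AND true = false
[1.1.2.1.1.1.1] exactly-one(false, false) = false
[1.1.2.1.1.1] NOT false = true
[1.1.2.1.1] NOT true = false
[1.1.2.1.2] true OR true = true
[1.1.2.1] false OR true = true
[1.1.2] NOT true = false
[1.1] exactly-one(false, false) = false
[1.2.1] exactly-one(false, true) = true
[1.2.2.2] false OR false = false
[1.2.2] true OR false = true
[1.2.3] exactly-one(false, true) = true
[1.2] true AND true AND true = true
[1] false OR true = true
[root] NOT true = false
Overall: false → denied

Denied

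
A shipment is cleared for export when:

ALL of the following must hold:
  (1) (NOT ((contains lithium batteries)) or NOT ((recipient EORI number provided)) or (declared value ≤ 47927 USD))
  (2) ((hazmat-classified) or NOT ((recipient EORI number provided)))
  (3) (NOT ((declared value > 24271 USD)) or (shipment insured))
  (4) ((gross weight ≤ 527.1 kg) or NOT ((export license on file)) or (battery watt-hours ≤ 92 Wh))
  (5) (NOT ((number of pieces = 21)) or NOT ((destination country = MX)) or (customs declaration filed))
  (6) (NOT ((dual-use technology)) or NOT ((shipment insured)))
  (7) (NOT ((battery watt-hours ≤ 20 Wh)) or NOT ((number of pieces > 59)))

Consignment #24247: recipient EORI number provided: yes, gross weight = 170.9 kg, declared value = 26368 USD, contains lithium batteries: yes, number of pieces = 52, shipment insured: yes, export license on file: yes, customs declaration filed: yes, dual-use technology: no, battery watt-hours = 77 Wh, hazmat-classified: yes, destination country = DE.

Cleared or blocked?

Cleared

Atomic conditions:
  contains lithium batteries: yes → true
  recipient EORI number provided: yes → true
  declared value ≤ 47927 USD: 26368 ≤ 47927 is true
  hazmat-classified: yes → true
  declared value > 24271 USD: 26368 > 24271 is true
  shipment insured: yes → true
  gross weight ≤ 527.1 kg: 170.9 ≤ 527.1 is true
  export license on file: yes → true
  battery watt-hours ≤ 92 Wh: 77 ≤ 92 is true
  number of pieces = 21: 52 == 21 is false
  destination country = MX: DE == MX is false
  customs declaration filed: yes → true
  dual-use technology: no → false
  battery watt-hours ≤ 20 Wh: 77 ≤ 20 is false
  number of pieces > 59: 52 > 59 is false
Combine:
[1.1] NOT true = false
[1.2] NOT true = false
[1] false OR false OR true = true
[2.2] NOT true = false
[2] true OR false = true
[3.1] NOT true = false
[3] false OR true = true
[4.2] NOT true = false
[4] true OR false OR true = true
[5.1] NOT false = true
[5.2] NOT false = true
[5] true OR true OR true = true
[6.1] NOT false = true
[6.2] NOT true = false
[6] true OR false = true
[7.1] NOT false = true
[7.2] NOT false = true
[7] true OR true = true
[root] true AND true AND true AND true AND true AND true AND true = true
Overall: true → cleared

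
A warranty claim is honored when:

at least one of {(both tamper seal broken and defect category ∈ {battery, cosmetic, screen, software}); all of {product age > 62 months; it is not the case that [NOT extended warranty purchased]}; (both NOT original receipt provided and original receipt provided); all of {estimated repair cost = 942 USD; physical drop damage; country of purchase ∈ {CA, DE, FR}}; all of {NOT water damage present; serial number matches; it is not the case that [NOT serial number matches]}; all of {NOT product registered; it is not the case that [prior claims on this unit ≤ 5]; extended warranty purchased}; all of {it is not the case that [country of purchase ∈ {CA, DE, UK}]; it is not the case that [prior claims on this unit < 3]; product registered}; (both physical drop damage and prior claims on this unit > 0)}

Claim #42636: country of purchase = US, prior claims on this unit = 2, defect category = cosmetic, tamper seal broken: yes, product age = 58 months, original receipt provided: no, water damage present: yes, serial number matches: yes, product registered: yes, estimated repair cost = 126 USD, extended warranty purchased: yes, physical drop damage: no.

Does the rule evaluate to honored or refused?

Honored

Atomic conditions:
  tamper seal broken: yes → true
  defect category ∈ {battery, cosmetic, screen, software}: cosmetic is in the set → true
  product age > 62 months: 58 > 62 is false
  NOT extended warranty purchased: yes → false
  NOT original receipt provided: no → true
  original receipt provided: no → false
  estimated repair cost = 942 USD: 126 == 942 is false
  physical drop damage: no → false
  country of purchase ∈ {CA, DE, FR}: US is not in the set → false
  NOT water damage present: yes → false
  serial number matches: yes → true
  NOT serial number matches: yes → false
  NOT product registered: yes → false
  prior claims on this unit ≤ 5: 2 ≤ 5 is true
  extended warranty purchased: yes → true
  country of purchase ∈ {CA, DE, UK}: US is not in the set → false
  prior claims on this unit < 3: 2 < 3 is true
  product registered: yes → true
  prior claims on this unit > 0: 2 > 0 is true
Combine:
[1] true AND true = true
[2.2] NOT false = true
[2] false AND true = false
[3] true AND false = false
[4] false AND false AND false = false
[5.3] NOT false = true
[5] false AND true AND true = false
[6.2] NOT true = false
[6] false AND false AND true = false
[7.1] NOT false = true
[7.2] NOT true = false
[7] true AND false AND true = false
[8] false AND true = false
[root] true OR false OR false OR false OR false OR false OR false OR false = true
Overall: true → honored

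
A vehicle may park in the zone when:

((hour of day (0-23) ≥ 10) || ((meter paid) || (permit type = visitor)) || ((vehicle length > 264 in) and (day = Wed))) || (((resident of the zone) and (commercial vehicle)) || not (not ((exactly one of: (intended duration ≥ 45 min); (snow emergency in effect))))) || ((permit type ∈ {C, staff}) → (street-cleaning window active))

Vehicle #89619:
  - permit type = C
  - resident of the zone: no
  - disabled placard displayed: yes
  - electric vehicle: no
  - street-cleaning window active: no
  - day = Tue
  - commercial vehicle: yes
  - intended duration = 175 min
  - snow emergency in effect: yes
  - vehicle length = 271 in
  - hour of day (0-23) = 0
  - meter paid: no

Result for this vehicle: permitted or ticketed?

Ticketed

Atomic conditions:
  hour of day (0-23) ≥ 10: 0 ≥ 10 is false
  meter paid: no → false
  permit type = visitor: C == visitor is false
  vehicle length > 264 in: 271 > 264 is true
  day = Wed: Tue == Wed is false
  resident of the zone: no → false
  commercial vehicle: yes → true
  intended duration ≥ 45 min: 175 ≥ 45 is true
  snow emergency in effect: yes → true
  permit type ∈ {C, staff}: C is in the set → true
  street-cleaning window active: no → false
Combine:
[1.2] false OR false = false
[1.3] true AND false = false
[1] false OR false OR false = false
[2.1] false AND true = false
[2.2.1.1] exactly-one(true, true) = false
[2.2.1] NOT false = true
[2.2] NOT true = false
[2] false OR false = false
[3] true → false = false
[root] false OR false OR false = false
Overall: false → ticketed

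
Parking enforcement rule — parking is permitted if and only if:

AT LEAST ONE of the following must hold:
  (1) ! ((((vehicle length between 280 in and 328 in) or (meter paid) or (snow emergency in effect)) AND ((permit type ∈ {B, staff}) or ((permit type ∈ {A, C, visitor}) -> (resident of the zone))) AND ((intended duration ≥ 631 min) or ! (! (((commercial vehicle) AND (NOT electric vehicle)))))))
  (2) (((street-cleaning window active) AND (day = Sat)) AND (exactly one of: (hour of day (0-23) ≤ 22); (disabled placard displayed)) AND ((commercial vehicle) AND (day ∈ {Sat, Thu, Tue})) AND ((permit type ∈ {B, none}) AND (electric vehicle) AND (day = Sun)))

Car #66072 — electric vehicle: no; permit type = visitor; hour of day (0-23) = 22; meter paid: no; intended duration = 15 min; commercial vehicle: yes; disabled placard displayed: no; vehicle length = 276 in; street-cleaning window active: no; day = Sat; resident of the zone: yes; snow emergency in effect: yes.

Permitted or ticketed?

Ticketed

Atomic conditions:
  vehicle length between 280 in and 328 in: 276 in [280, 328] is false
  meter paid: no → false
  snow emergency in effect: yes → true
  permit type ∈ {B, staff}: visitor is not in the set → false
  permit type ∈ {A, C, visitor}: visitor is in the set → true
  resident of the zone: yes → true
  intended duration ≥ 631 min: 15 ≥ 631 is false
  commercial vehicle: yes → true
  NOT electric vehicle: no → true
  street-cleaning window active: no → false
  day = Sat: Sat == Sat is true
  hour of day (0-23) ≤ 22: 22 ≤ 22 is true
  disabled placard displayed: no → false
  day ∈ {Sat, Thu, Tue}: Sat is in the set → true
  permit type ∈ {B, none}: visitor is not in the set → false
  electric vehicle: no → false
  day = Sun: Sat == Sun is false
Combine:
[1.1.1] false OR false OR true = true
[1.1.2.2] true → true = true
[1.1.2] false OR true = true
[1.1.3.2.1.1] true AND true = true
[1.1.3.2.1] NOT true = false
[1.1.3.2] NOT false = true
[1.1.3] false OR true = true
[1.1] true AND true AND true = true
[1] NOT true = false
[2.1] false AND true = false
[2.2] exactly-one(true, false) = true
[2.3] true AND true = true
[2.4] false AND false AND false = false
[2] false AND true AND true AND false = false
[root] false OR false = false
Overall: false → ticketed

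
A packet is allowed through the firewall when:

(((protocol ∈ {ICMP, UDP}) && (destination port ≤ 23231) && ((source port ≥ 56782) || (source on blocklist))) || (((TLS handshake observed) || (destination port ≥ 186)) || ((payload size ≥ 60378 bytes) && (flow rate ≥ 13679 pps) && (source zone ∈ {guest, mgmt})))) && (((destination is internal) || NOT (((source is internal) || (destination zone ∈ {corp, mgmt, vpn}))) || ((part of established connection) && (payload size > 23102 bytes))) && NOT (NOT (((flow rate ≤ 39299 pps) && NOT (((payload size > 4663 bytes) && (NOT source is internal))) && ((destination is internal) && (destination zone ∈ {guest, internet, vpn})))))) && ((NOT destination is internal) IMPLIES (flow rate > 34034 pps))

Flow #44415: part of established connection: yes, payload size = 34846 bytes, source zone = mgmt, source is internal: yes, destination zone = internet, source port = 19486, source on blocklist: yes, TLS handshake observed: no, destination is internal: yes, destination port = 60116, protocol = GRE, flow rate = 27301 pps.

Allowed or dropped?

Allowed

Atomic conditions:
  protocol ∈ {ICMP, UDP}: GRE is not in the set → false
  destination port ≤ 23231: 60116 ≤ 23231 is false
  source port ≥ 56782: 19486 ≥ 56782 is false
  source on blocklist: yes → true
  TLS handshake observed: no → false
  destination port ≥ 186: 60116 ≥ 186 is true
  payload size ≥ 60378 bytes: 34846 ≥ 60378 is false
  flow rate ≥ 13679 pps: 27301 ≥ 13679 is true
  source zone ∈ {guest, mgmt}: mgmt is in the set → true
  destination is internal: yes → true
  source is internal: yes → true
  destination zone ∈ {corp, mgmt, vpn}: internet is not in the set → false
  part of established connection: yes → true
  payload size > 23102 bytes: 34846 > 23102 is true
  flow rate ≤ 39299 pps: 27301 ≤ 39299 is true
  payload size > 4663 bytes: 34846 > 4663 is true
  NOT source is internal: yes → false
  destination zone ∈ {guest, internet, vpn}: internet is in the set → true
  NOT destination is internal: yes → false
  flow rate > 34034 pps: 27301 > 34034 is false
Combine:
[1.1.3] false OR true = true
[1.1] false AND false AND true = false
[1.2.1] false OR true = true
[1.2.2] false AND true AND true = false
[1.2] true OR false = true
[1] false OR true = true
[2.1.2.1] true OR false = true
[2.1.2] NOT true = false
[2.1.3] true AND true = true
[2.1] true OR false OR true = true
[2.2.1.1.2.1] true AND false = false
[2.2.1.1.2] NOT false = true
[2.2.1.1.3] true AND true = true
[2.2.1.1] true AND true AND true = true
[2.2.1] NOT true = false
[2.2] NOT false = true
[2] true AND true = true
[3] false → false (antecedent false ⇒ implication holds) = true
[root] true AND true AND true = true
Overall: true → allowed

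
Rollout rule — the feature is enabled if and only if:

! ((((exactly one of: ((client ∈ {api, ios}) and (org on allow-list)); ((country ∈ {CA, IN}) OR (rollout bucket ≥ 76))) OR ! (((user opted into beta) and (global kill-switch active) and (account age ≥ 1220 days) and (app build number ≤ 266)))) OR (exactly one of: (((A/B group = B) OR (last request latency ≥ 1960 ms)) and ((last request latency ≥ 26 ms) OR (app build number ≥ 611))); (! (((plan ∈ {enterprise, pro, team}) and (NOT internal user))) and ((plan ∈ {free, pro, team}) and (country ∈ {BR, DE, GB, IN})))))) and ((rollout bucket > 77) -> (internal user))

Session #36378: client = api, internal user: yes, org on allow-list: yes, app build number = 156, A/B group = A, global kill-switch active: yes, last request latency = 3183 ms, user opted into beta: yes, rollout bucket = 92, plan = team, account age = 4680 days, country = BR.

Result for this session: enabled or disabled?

Enabled

Atomic conditions:
  client ∈ {api, ios}: api is in the set → true
  org on allow-list: yes → true
  country ∈ {CA, IN}: BR is not in the set → false
  rollout bucket ≥ 76: 92 ≥ 76 is true
  user opted into beta: yes → true
  global kill-switch active: yes → true
  account age ≥ 1220 days: 4680 ≥ 1220 is true
  app build number ≤ 266: 156 ≤ 266 is true
  A/B group = B: A == B is false
  last request latency ≥ 1960 ms: 3183 ≥ 1960 is true
  last request latency ≥ 26 ms: 3183 ≥ 26 is true
  app build number ≥ 611: 156 ≥ 611 is false
  plan ∈ {enterprise, pro, team}: team is in the set → true
  NOT internal user: yes → false
  plan ∈ {free, pro, team}: team is in the set → true
  country ∈ {BR, DE, GB, IN}: BR is in the set → true
  rollout bucket > 77: 92 > 77 is true
  internal user: yes → true
Combine:
[1.1.1.1.1] true AND true = true
[1.1.1.1.2] false OR true = true
[1.1.1.1] exactly-one(true, true) = false
[1.1.1.2.1] true AND true AND true AND true = true
[1.1.1.2] NOT true = false
[1.1.1] false OR false = false
[1.1.2.1.1] false OR true = true
[1.1.2.1.2] true OR false = true
[1.1.2.1] true AND true = true
[1.1.2.2.1.1] true AND false = false
[1.1.2.2.1] NOT false = true
[1.1.2.2.2] true AND true = true
[1.1.2.2] true AND true = true
[1.1.2] exactly-one(true, true) = false
[1.1] false OR false = false
[1] NOT false = true
[2] true → true = true
[root] true AND true = true
Overall: true → enabled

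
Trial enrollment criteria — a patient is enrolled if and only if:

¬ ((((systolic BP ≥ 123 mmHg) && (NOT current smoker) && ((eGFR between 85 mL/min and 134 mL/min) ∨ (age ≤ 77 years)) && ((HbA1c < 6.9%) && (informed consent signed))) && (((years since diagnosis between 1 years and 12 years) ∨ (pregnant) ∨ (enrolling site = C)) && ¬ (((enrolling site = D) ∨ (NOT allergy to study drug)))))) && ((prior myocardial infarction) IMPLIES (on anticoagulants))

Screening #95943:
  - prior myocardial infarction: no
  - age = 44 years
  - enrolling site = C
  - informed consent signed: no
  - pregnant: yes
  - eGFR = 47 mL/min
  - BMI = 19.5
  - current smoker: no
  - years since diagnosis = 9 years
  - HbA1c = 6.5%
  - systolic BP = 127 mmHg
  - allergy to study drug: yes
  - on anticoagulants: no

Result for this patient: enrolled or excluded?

Enrolled

Atomic conditions:
  systolic BP ≥ 123 mmHg: 127 ≥ 123 is true
  NOT current smoker: no → true
  eGFR between 85 mL/min and 134 mL/min: 47 in [85, 134] is false
  age ≤ 77 years: 44 ≤ 77 is true
  HbA1c < 6.9%: 6.5 < 6.9 is true
  informed consent signed: no → false
  years since diagnosis between 1 years and 12 years: 9 in [1, 12] is true
  pregnant: yes → true
  enrolling site = C: C == C is true
  enrolling site = D: C == D is false
  NOT allergy to study drug: yes → false
  prior myocardial infarction: no → false
  on anticoagulants: no → false
Combine:
[1.1.1.3] false OR true = true
[1.1.1.4] true AND false = false
[1.1.1] true AND true AND true AND false = false
[1.1.2.1] true OR true OR true = true
[1.1.2.2.1] false OR false = false
[1.1.2.2] NOT false = true
[1.1.2] true AND true = true
[1.1] false AND true = false
[1] NOT false = true
[2] false → false (antecedent false ⇒ implication holds) = true
[root] true AND true = true
Overall: true → enrolled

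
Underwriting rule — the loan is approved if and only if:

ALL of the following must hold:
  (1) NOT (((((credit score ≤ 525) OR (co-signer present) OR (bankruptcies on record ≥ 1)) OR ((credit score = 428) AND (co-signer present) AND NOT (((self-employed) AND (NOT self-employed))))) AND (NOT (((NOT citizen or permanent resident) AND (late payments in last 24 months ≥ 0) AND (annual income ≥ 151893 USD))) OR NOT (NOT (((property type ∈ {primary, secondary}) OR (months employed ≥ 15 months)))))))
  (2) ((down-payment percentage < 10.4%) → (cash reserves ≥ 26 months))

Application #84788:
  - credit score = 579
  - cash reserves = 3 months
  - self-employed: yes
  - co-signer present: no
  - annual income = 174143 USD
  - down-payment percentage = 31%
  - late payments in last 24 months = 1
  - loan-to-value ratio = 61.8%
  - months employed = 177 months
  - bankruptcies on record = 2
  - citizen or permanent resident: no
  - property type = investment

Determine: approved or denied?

Denied

Atomic conditions:
  credit score ≤ 525: 579 ≤ 525 is false
  co-signer present: no → false
  bankruptcies on record ≥ 1: 2 ≥ 1 is true
  credit score = 428: 579 == 428 is false
  self-employed: yes → true
  NOT self-employed: yes → false
  NOT citizen or permanent resident: no → true
  late payments in last 24 months ≥ 0: 1 ≥ 0 is true
  annual income ≥ 151893 USD: 174143 ≥ 151893 is true
  property type ∈ {primary, secondary}: investment is not in the set → false
  months employed ≥ 15 months: 177 ≥ 15 is true
  down-payment percentage < 10.4%: 31 < 10.4 is false
  cash reserves ≥ 26 months: 3 ≥ 26 is false
Combine:
[1.1.1.1] false OR false OR true = true
[1.1.1.2.3.1] true AND false = false
[1.1.1.2.3] NOT false = true
[1.1.1.2] false AND false AND true = false
[1.1.1] true OR false = true
[1.1.2.1.1] true AND true AND true = true
[1.1.2.1] NOT true = false
[1.1.2.2.1.1] false OR true = true
[1.1.2.2.1] NOT true = false
[1.1.2.2] NOT false = true
[1.1.2] false OR true = true
[1.1] true AND true = true
[1] NOT true = false
[2] false → false (antecedent false ⇒ implication holds) = true
[root] false AND true = false
Overall: false → denied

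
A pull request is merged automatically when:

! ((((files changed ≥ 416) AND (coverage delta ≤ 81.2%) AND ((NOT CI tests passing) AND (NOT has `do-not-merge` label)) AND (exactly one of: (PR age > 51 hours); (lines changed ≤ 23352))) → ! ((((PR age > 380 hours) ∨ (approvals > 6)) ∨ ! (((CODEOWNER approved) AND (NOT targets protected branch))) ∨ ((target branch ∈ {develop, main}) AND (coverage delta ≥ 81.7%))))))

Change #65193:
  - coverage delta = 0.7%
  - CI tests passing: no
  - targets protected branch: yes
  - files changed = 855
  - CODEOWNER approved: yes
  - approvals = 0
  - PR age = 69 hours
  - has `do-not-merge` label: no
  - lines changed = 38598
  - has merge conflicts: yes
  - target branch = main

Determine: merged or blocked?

Atomic conditions:
  files changed ≥ 416: 855 ≥ 416 is true
  coverage delta ≤ 81.2%: 0.7 ≤ 81.2 is true
  NOT CI tests passing: no → true
  NOT has `do-not-merge` label: no → true
  PR age > 51 hours: 69 > 51 is true
  lines changed ≤ 23352: 38598 ≤ 23352 is false
  PR age > 380 hours: 69 > 380 is false
  approvals > 6: 0 > 6 is false
  CODEOWNER approved: yes → true
  NOT targets protected branch: yes → false
  target branch ∈ {develop, main}: main is in the set → true
  coverage delta ≥ 81.7%: 0.7 ≥ 81.7 is false
Combine:
[1.1.3] true AND true = true
[1.1.4] exactly-one(true, false) = true
[1.1] true AND true AND true AND true = true
[1.2.1.1] false OR false = false
[1.2.1.2.1] true AND false = false
[1.2.1.2] NOT false = true
[1.2.1.3] true AND false = false
[1.2.1] false OR true OR false = true
[1.2] NOT true = false
[1] true → false = false
[root] NOT false = true
Overall: true → merged

Merged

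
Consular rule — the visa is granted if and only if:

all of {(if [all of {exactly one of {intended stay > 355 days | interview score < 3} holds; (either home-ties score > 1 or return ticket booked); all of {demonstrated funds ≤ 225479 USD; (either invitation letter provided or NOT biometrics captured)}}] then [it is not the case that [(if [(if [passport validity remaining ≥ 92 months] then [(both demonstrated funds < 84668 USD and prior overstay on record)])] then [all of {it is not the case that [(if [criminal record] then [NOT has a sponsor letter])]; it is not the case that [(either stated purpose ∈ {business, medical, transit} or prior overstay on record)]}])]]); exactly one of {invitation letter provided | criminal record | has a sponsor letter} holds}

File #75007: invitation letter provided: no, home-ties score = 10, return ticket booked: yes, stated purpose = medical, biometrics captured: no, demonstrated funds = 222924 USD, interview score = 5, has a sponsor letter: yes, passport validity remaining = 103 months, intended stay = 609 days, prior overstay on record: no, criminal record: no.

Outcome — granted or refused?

Atomic conditions:
  intended stay > 355 days: 609 > 355 is true
  interview score < 3: 5 < 3 is false
  home-ties score > 1: 10 > 1 is true
  return ticket booked: yes → true
  demonstrated funds ≤ 225479 USD: 222924 ≤ 225479 is true
  invitation letter provided: no → false
  NOT biometrics captured: no → true
  passport validity remaining ≥ 92 months: 103 ≥ 92 is true
  demonstrated funds < 84668 USD: 222924 < 84668 is false
  prior overstay on record: no → false
  criminal record: no → false
  NOT has a sponsor letter: yes → false
  stated purpose ∈ {business, medical, transit}: medical is in the set → true
  has a sponsor letter: yes → true
Combine:
[1.1.1] exactly-one(true, false) = true
[1.1.2] true OR true = true
[1.1.3.2] false OR true = true
[1.1.3] true AND true = true
[1.1] true AND true AND true = true
[1.2.1.1.2] false AND false = false
[1.2.1.1] true → false = false
[1.2.1.2.1.1] false → false (antecedent false ⇒ implication holds) = true
[1.2.1.2.1] NOT true = false
[1.2.1.2.2.1] true OR false = true
[1.2.1.2.2] NOT true = false
[1.2.1.2] false AND false = false
[1.2.1] false → false (antecedent false ⇒ implication holds) = true
[1.2] NOT true = false
[1] true → false = false
[2] exactly-one(false, false, true) = true
[root] false AND true = false
Overall: false → refused

Refused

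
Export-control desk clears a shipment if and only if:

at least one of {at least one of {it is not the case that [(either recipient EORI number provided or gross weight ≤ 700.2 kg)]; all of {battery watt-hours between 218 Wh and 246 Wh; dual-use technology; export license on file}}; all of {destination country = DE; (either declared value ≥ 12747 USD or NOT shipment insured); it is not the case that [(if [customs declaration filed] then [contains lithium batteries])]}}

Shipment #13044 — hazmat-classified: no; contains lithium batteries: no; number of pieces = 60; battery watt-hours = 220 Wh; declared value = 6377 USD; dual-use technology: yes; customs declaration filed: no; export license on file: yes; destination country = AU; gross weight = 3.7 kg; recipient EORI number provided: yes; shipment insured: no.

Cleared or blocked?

Atomic conditions:
  recipient EORI number provided: yes → true
  gross weight ≤ 700.2 kg: 3.7 ≤ 700.2 is true
  battery watt-hours between 218 Wh and 246 Wh: 220 in [218, 246] is true
  dual-use technology: yes → true
  export license on file: yes → true
  destination country = DE: AU == DE is false
  declared value ≥ 12747 USD: 6377 ≥ 12747 is false
  NOT shipment insured: no → true
  customs declaration filed: no → false
  contains lithium batteries: no → false
Combine:
[1.1.1] true OR true = true
[1.1] NOT true = false
[1.2] true AND true AND true = true
[1] false OR true = true
[2.2] false OR true = true
[2.3.1] false → false (antecedent false ⇒ implication holds) = true
[2.3] NOT true = false
[2] false AND true AND false = false
[root] true OR false = true
Overall: true → cleared

Cleared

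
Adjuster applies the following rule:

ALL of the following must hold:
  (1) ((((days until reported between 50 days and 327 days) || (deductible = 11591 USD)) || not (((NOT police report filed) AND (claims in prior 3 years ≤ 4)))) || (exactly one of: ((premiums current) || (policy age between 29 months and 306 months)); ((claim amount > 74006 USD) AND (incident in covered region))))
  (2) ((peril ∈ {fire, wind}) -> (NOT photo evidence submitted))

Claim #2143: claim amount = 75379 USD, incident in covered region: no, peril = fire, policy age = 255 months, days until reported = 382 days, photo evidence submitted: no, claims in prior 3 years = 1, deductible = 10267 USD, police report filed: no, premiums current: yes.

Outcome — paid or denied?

Paid

Atomic conditions:
  days until reported between 50 days and 327 days: 382 in [50, 327] is false
  deductible = 11591 USD: 10267 == 11591 is false
  NOT police report filed: no → true
  claims in prior 3 years ≤ 4: 1 ≤ 4 is true
  premiums current: yes → true
  policy age between 29 months and 306 months: 255 in [29, 306] is true
  claim amount > 74006 USD: 75379 > 74006 is true
  incident in covered region: no → false
  peril ∈ {fire, wind}: fire is in the set → true
  NOT photo evidence submitted: no → true
Combine:
[1.1.1] false OR false = false
[1.1.2.1] true AND true = true
[1.1.2] NOT true = false
[1.1] false OR false = false
[1.2.1] true OR true = true
[1.2.2] true AND false = false
[1.2] exactly-one(true, false) = true
[1] false OR true = true
[2] true → true = true
[root] true AND true = true
Overall: true → paid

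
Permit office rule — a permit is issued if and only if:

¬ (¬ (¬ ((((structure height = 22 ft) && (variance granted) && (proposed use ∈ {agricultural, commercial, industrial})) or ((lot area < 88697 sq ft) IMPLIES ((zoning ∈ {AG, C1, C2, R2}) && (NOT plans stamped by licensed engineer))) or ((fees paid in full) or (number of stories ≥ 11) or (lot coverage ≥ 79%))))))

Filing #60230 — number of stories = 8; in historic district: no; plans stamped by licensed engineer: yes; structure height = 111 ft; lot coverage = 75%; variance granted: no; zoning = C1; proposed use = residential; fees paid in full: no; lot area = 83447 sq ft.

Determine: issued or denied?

Atomic conditions:
  structure height = 22 ft: 111 == 22 is false
  variance granted: no → false
  proposed use ∈ {agricultural, commercial, industrial}: residential is not in the set → false
  lot area < 88697 sq ft: 83447 < 88697 is true
  zoning ∈ {AG, C1, C2, R2}: C1 is in the set → true
  NOT plans stamped by licensed engineer: yes → false
  fees paid in full: no → false
  number of stories ≥ 11: 8 ≥ 11 is false
  lot coverage ≥ 79%: 75 ≥ 79 is false
Combine:
[1.1.1.1] false AND false AND false = false
[1.1.1.2.2] true AND false = false
[1.1.1.2] true → false = false
[1.1.1.3] false OR false OR false = false
[1.1.1] false OR false OR false = false
[1.1] NOT false = true
[1] NOT true = false
[root] NOT false = true
Overall: true → issued

Issued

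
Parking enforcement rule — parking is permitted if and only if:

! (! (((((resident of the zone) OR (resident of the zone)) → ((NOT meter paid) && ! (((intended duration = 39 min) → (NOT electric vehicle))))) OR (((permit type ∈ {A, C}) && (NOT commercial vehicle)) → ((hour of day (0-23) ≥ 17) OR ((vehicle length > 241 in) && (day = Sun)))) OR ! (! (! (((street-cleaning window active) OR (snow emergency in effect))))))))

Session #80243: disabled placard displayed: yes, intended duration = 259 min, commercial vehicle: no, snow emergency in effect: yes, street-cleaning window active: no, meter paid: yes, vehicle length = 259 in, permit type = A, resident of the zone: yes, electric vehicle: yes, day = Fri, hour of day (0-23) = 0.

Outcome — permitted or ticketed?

Ticketed

Atomic conditions:
  resident of the zone: yes → true
  NOT meter paid: yes → false
  intended duration = 39 min: 259 == 39 is false
  NOT electric vehicle: yes → false
  permit type ∈ {A, C}: A is in the set → true
  NOT commercial vehicle: no → true
  hour of day (0-23) ≥ 17: 0 ≥ 17 is false
  vehicle length > 241 in: 259 > 241 is true
  day = Sun: Fri == Sun is false
  street-cleaning window active: no → false
  snow emergency in effect: yes → true
Combine:
[1.1.1.1] true OR true = true
[1.1.1.2.2.1] false → false (antecedent false ⇒ implication holds) = true
[1.1.1.2.2] NOT true = false
[1.1.1.2] false AND false = false
[1.1.1] true → false = false
[1.1.2.1] true AND true = true
[1.1.2.2.2] true AND false = false
[1.1.2.2] false OR false = false
[1.1.2] true → false = false
[1.1.3.1.1.1] false OR true = true
[1.1.3.1.1] NOT true = false
[1.1.3.1] NOT false = true
[1.1.3] NOT true = false
[1.1] false OR false OR false = false
[1] NOT false = true
[root] NOT true = false
Overall: false → ticketed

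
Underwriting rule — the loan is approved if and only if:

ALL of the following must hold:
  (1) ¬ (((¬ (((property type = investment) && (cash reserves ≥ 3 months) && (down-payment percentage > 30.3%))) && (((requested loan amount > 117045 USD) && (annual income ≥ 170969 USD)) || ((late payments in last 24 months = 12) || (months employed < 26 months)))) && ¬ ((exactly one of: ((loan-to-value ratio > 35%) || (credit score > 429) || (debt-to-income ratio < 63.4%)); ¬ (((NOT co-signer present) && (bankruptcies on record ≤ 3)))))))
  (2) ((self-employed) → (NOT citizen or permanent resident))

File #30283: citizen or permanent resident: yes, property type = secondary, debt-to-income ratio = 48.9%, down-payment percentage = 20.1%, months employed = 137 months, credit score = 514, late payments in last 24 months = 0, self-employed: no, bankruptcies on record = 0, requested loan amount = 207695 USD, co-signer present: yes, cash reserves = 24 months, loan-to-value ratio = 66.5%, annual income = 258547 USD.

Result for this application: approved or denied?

Atomic conditions:
  property type = investment: secondary == investment is false
  cash reserves ≥ 3 months: 24 ≥ 3 is true
  down-payment percentage > 30.3%: 20.1 > 30.3 is false
  requested loan amount > 117045 USD: 207695 > 117045 is true
  annual income ≥ 170969 USD: 258547 ≥ 170969 is true
  late payments in last 24 months = 12: 0 == 12 is false
  months employed < 26 months: 137 < 26 is false
  loan-to-value ratio > 35%: 66.5 > 35 is true
  credit score > 429: 514 > 429 is true
  debt-to-income ratio < 63.4%: 48.9 < 63.4 is true
  NOT co-signer present: yes → false
  bankruptcies on record ≤ 3: 0 ≤ 3 is true
  self-employed: no → false
  NOT citizen or permanent resident: yes → false
Combine:
[1.1.1.1.1] false AND true AND false = false
[1.1.1.1] NOT false = true
[1.1.1.2.1] true AND true = true
[1.1.1.2.2] false OR false = false
[1.1.1.2] true OR false = true
[1.1.1] true AND true = true
[1.1.2.1.1] true OR true OR true = true
[1.1.2.1.2.1] false AND true = false
[1.1.2.1.2] NOT false = true
[1.1.2.1] exactly-one(true, true) = false
[1.1.2] NOT false = true
[1.1] true AND true = true
[1] NOT true = false
[2] false → false (antecedent false ⇒ implication holds) = true
[root] false AND true = false
Overall: false → denied

Denied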